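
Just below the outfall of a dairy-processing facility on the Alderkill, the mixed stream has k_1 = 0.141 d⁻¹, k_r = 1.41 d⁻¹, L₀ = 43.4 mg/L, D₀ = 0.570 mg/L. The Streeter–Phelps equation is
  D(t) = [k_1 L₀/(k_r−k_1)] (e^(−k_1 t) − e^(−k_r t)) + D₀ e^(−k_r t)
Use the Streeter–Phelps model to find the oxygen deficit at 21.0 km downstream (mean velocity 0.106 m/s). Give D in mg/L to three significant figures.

Travel time t = x/v = 21.0 km / (0.106 m/s) = 21000 m / 0.106 m/s = 198100 s = 2.293 d.
k_1 L₀/(k_r−k_1) = 0.141×43.4/(1.41−0.141) = 6.119/1.269 = 4.822 mg/L.
e^(−k_1 t) = e^(−0.141×2.293) = 0.7237; e^(−k_r t) = e^(−1.41×2.293) = 0.03944.
D = 4.822 × (0.7237 − 0.03944) + 0.570 × 0.03944 = 3.300 + 0.02248 = 3.322 mg/L.

D ≈ 3.32 mg/L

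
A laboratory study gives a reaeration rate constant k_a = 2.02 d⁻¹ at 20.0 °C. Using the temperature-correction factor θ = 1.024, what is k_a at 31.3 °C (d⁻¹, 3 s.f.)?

k_a(T₂) = k_a(T₁) · θ^(T₂−T₁) = 2.02 × 1.024^(31.3−20.0)
= 2.02 × 1.024^11.3 = 2.02 × 1.307 = 2.641 d⁻¹.

k_a ≈ 2.64 d⁻¹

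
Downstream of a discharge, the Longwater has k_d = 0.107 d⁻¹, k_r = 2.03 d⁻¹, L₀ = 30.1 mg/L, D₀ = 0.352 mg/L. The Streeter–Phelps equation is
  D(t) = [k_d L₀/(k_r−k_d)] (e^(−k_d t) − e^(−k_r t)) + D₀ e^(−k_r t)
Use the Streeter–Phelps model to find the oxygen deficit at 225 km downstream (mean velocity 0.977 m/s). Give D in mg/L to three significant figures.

D ≈ 1.25 mg/L

Travel time t = x/v = 225 km / (0.977 m/s) = 225000 m / 0.977 m/s = 230300 s = 2.665 d.
k_d L₀/(k_r−k_d) = 0.107×30.1/(2.03−0.107) = 3.221/1.923 = 1.675 mg/L.
e^(−k_d t) = e^(−0.107×2.665) = 0.7519; e^(−k_r t) = e^(−2.03×2.665) = 0.004468.
D = 1.675 × (0.7519 − 0.004468) + 0.352 × 0.004468 = 1.252 + 0.001573 = 1.253 mg/L.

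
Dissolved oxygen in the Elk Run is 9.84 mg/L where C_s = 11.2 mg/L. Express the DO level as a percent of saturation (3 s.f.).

87.9 % saturation

% saturation = C/C_s × 100 = 9.84/11.2 × 100 = 87.9 %.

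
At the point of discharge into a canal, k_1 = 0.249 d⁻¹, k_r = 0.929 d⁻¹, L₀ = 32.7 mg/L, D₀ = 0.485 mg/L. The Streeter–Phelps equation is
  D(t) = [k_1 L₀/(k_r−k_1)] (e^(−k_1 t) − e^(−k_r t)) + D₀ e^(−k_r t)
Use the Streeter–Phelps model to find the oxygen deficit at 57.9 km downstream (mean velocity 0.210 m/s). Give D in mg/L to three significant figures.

Travel time t = x/v = 57.9 km / (0.210 m/s) = 57900 m / 0.210 m/s = 275700 s = 3.191 d.
k_1 L₀/(k_r−k_1) = 0.249×32.7/(0.929−0.249) = 8.142/0.6800 = 11.97 mg/L.
e^(−k_1 t) = e^(−0.249×3.191) = 0.4518; e^(−k_r t) = e^(−0.929×3.191) = 0.05158.
D = 11.97 × (0.4518 − 0.05158) + 0.485 × 0.05158 = 4.792 + 0.02502 = 4.817 mg/L.

D ≈ 4.82 mg/L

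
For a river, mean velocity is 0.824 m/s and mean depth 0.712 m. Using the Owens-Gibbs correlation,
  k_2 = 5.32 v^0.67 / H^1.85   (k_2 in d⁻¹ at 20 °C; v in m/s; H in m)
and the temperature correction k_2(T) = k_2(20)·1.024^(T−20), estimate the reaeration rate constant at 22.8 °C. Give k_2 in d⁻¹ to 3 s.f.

k_2 ≈ 9.36 d⁻¹

k_2(20) = 5.32 × 0.824^0.67 / 0.712^1.85 = 5.32 × 0.8784 / 0.5334 = 8.760 d⁻¹.
k_2(22.8) = 8.760 × 1.024^(22.8−20) = 8.760 × 1.069 = 9.361 d⁻¹.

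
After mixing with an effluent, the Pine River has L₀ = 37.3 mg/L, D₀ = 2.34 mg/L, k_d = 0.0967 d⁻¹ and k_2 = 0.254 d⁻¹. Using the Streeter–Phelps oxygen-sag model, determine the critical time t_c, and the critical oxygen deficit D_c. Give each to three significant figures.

With k_2/k_d = 2.627 and 1 − D₀(k_2−k_d)/(k_d L₀) = 0.8980,
t_c = ln(2.627 × 0.8980) / (0.254 − 0.0967) = ln(2.359) / 0.1573 = 0.8581/0.1573 = 5.455 d.
L(t_c) = L₀ e^(−k_d t_c) = 37.3 × 0.5901 = 22.01 mg/L, and at the critical point k_2 D_c = k_d L, so D_c = (0.0967/0.254) × 22.01 = 8.379 mg/L.

t_c ≈ 5.46 d; D_c ≈ 8.38 mg/L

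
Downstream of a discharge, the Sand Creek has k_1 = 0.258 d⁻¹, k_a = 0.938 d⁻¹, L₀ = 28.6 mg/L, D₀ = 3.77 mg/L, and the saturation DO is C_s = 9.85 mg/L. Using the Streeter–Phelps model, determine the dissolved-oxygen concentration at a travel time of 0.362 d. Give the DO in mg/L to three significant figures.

DO ≈ 5.01 mg/L

k_1 L₀/(k_a−k_1) = 0.258×28.6/(0.938−0.258) = 7.379/0.6800 = 10.85 mg/L.
e^(−k_1 t) = e^(−0.258×0.3620) = 0.9108; e^(−k_a t) = e^(−0.938×0.3620) = 0.7121.
D = 10.85 × (0.9108 − 0.7121) + 3.77 × 0.7121 = 2.157 + 2.685 = 4.841 mg/L.
DO = C_s − D = 9.85 − 4.841 = 5.009 mg/L.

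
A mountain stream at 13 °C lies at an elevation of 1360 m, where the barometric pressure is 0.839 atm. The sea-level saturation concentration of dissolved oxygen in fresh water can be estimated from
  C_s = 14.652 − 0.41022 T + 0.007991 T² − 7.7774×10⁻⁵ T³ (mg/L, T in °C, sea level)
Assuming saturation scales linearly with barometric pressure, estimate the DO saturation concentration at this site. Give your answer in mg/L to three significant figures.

C_s ≈ 8.81 mg/L

At sea level: C_s = 14.652 − 0.41022×13 + 0.007991×13² − 7.7774×10⁻⁵×13³ = 10.50 mg/L.
Pressure correction: C_s' = 10.50 × 0.839 = 8.808 mg/L.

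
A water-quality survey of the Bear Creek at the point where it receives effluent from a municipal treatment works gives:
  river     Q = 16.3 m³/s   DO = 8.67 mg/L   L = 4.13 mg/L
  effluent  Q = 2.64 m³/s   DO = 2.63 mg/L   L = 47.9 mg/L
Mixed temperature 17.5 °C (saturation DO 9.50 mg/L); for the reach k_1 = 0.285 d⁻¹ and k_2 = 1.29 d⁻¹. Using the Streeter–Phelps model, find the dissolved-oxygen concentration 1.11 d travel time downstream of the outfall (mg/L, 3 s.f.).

DO ≈ 7.68 mg/L

Mixed DO = (16.3×8.67 + 2.64×2.63)/(16.3+2.64) = 148.3/18.94 = 7.828 mg/L.
Mixed L₀ = (16.3×4.13 + 2.64×47.9)/(18.94) = 193.8/18.94 = 10.23 mg/L.
Initial deficit D₀ = C_s − DO₀ = 9.50 − 7.828 = 1.672 mg/L.
D(1.11) = [0.285×10.23/(1.29−0.285)](e^(−0.285×1.11) − e^(−1.29×1.11)) + 1.672 e^(−1.29×1.11)
= 2.901 × (0.7288 − 0.2389) + 1.672 × 0.2389 = 1.821 mg/L.
DO = 9.50 − 1.821 = 7.679 mg/L.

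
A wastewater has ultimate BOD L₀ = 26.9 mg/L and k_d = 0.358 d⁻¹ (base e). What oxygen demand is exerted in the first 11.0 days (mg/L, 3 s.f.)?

y ≈ 26.4 mg/L

y_t = L₀(1 − e^(−k_d t)) = 26.9 × (1 − e^(−0.358×11.0))
= 26.9 × (1 − 0.01949) = 26.9 × 0.9805 = 26.38 mg/L.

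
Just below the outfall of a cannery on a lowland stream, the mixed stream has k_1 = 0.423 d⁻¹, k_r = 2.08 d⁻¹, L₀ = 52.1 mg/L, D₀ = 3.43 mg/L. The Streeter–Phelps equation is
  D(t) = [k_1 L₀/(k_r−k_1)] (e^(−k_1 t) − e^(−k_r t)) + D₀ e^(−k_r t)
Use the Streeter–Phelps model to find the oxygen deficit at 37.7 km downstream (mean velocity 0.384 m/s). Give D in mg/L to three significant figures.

Travel time t = x/v = 37.7 km / (0.384 m/s) = 37700 m / 0.384 m/s = 98180 s = 1.136 d.
k_1 L₀/(k_r−k_1) = 0.423×52.1/(2.08−0.423) = 22.04/1.657 = 13.30 mg/L.
e^(−k_1 t) = e^(−0.423×1.136) = 0.6184; e^(−k_r t) = e^(−2.08×1.136) = 0.09409.
D = 13.30 × (0.6184 − 0.09409) + 3.43 × 0.09409 = 6.973 + 0.3227 = 7.296 mg/L.

D ≈ 7.30 mg/L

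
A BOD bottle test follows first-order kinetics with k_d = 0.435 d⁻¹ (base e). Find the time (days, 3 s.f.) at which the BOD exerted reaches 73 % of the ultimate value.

t ≈ 3.01 d

y/L₀ = 1 − e^(−k_d t) = 0.73 ⇒ e^(−k_d t) = 0.270
t = −ln(0.270) / 0.435 = 1.309 / 0.435 = 3.010 d.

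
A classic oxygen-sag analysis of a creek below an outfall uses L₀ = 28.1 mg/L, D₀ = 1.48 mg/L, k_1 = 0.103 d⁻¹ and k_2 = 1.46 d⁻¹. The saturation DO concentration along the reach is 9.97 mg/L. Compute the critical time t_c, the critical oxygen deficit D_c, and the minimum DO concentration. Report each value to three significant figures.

t_c ≈ 1.08 d; D_c ≈ 1.77 mg/L; min DO ≈ 8.20 mg/L

With k_2/k_1 = 14.17 and 1 − D₀(k_2−k_1)/(k_1 L₀) = 0.3061,
t_c = ln(14.17 × 0.3061) / (1.46 − 0.103) = ln(4.339) / 1.357 = 1.468/1.357 = 1.082 d.
D_c = (k_1/k_2) L₀ e^(−k_1 t_c) = (0.103/1.46) × 28.1 × e^(−0.103×1.082) = 0.07055 × 28.1 × 0.8946 = 1.773 mg/L.
Minimum DO = C_s − D_c = 9.97 − 1.773 = 8.197 mg/L.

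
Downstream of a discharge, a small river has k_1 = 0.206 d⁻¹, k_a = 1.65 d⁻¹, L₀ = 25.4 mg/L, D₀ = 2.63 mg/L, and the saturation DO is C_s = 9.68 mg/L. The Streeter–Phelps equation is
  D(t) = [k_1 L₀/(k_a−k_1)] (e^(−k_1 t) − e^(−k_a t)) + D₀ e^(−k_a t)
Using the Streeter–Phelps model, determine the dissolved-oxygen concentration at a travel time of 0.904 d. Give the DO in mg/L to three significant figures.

k_1 L₀/(k_a−k_1) = 0.206×25.4/(1.65−0.206) = 5.232/1.444 = 3.624 mg/L.
e^(−k_1 t) = e^(−0.206×0.9040) = 0.8301; e^(−k_a t) = e^(−1.65×0.9040) = 0.2250.
D = 3.624 × (0.8301 − 0.2250) + 2.63 × 0.2250 = 2.193 + 0.5918 = 2.784 mg/L.
DO = C_s − D = 9.68 − 2.784 = 6.896 mg/L.

DO ≈ 6.90 mg/L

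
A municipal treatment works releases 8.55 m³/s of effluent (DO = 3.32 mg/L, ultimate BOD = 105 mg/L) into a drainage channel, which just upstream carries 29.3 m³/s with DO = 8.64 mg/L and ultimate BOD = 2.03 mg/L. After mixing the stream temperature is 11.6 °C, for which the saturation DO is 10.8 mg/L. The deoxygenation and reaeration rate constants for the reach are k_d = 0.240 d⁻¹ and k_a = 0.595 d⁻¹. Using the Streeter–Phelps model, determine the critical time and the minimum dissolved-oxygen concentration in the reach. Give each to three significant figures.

t_c ≈ 1.94 d; minimum DO ≈ 4.40 mg/L

Mixed DO = (29.3×8.64 + 8.55×3.32)/(29.3+8.55) = 281.5/37.85 = 7.438 mg/L.
Mixed L₀ = (29.3×2.03 + 8.55×105)/(37.85) = 957.2/37.85 = 25.29 mg/L.
Initial deficit D₀ = C_s − DO₀ = 10.8 − 7.438 = 3.362 mg/L.
t_c = (1/0.3550) ln[(0.595/0.240)(1 − 3.362×0.3550/(0.240×25.29))] = 2.817 × ln(1.992) = 1.941 d.
D_c = (0.240/0.595) × 25.29 × e^(−0.240×1.941) = 0.4034 × 25.29 × 0.6276 = 6.403 mg/L.
Minimum DO = 10.8 − 6.403 = 4.397 mg/L.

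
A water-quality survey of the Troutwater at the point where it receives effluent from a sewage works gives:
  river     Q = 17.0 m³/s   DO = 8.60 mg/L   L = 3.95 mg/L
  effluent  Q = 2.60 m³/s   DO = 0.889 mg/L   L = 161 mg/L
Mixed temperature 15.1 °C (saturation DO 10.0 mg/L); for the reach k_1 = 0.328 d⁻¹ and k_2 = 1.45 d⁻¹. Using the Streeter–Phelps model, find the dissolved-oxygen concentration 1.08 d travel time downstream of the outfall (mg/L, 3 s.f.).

Mixed DO = (17.0×8.60 + 2.60×0.889)/(17.0+2.60) = 148.5/19.60 = 7.577 mg/L.
Mixed L₀ = (17.0×3.95 + 2.60×161)/(19.60) = 485.8/19.60 = 24.78 mg/L.
Initial deficit D₀ = C_s − DO₀ = 10.0 − 7.577 = 2.423 mg/L.
D(1.08) = [0.328×24.78/(1.45−0.328)](e^(−0.328×1.08) − e^(−1.45×1.08)) + 2.423 e^(−1.45×1.08)
= 7.245 × (0.7017 − 0.2089) + 2.423 × 0.2089 = 4.077 mg/L.
DO = 10.0 − 4.077 = 5.923 mg/L.

DO ≈ 5.92 mg/L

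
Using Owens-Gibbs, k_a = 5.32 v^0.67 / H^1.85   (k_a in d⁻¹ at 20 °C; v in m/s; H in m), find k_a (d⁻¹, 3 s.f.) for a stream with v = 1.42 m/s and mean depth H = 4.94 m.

k_a = 5.32 × 1.42^0.67 / 4.94^1.85 = 5.32 × 1.265 / 19.20 = 0.3504 d⁻¹.

k_a ≈ 0.350 d⁻¹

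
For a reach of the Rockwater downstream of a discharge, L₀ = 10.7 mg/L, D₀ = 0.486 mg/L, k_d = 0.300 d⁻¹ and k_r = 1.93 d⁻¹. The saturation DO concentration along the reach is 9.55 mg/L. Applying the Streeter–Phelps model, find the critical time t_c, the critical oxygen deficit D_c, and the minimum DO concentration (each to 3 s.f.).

At the critical point dD/dt = 0, so k_d L₀ e^(−k_d t) = k_r D. Substituting D(t) from the Streeter–Phelps equation and solving for t gives
t_c = ln[(k_r/k_d)(1 − D₀(k_r−k_d)/(k_d L₀))] / (k_r−k_d).
Here k_r−k_d = 1.630 d⁻¹ and 1 − D₀(k_r−k_d)/(k_d L₀) = 1 − 0.486×1.630/(0.300×10.7) = 0.7532, so
t_c = ln(6.433 × 0.7532) / 1.630 = 1.578 / 1.630 = 0.9682 d.
D_c = (k_d/k_r) L₀ e^(−k_d t_c) = (0.300/1.93) × 10.7 × e^(−0.300×0.9682) = 0.1554 × 10.7 × 0.7479 = 1.244 mg/L.
Minimum DO = C_s − D_c = 9.55 − 1.244 = 8.306 mg/L.

t_c ≈ 0.968 d; D_c ≈ 1.24 mg/L; min DO ≈ 8.31 mg/L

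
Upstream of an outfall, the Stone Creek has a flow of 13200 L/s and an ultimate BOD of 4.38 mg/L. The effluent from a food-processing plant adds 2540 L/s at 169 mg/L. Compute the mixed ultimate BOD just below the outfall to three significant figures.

Flow-weighted mixing: C = (Q_r C_r + Q_w C_w)/(Q_r + Q_w)
= (13200×4.38 + 2540×169)/(13200 + 2540) = 487100/15740 = 30.95 mg/L.

30.9 mg/L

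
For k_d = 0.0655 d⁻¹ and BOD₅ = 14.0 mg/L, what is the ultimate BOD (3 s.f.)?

BOD₅ = L₀(1 − e^(−5k_d)) ⇒ L₀ = BOD₅ / (1 − e^(−5×0.0655))
= 14.0 / (1 − 0.7207) = 14.0 / 0.2793 = 50.13 mg/L.

L₀ ≈ 50.1 mg/L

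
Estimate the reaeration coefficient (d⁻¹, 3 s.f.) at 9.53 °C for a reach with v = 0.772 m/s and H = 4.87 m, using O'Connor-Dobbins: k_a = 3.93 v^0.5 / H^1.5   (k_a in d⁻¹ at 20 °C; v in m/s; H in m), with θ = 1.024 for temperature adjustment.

k_a ≈ 0.251 d⁻¹

k_a(20) = 3.93 × 0.772^0.5 / 4.87^1.5 = 3.93 × 0.8786 / 10.75 = 0.3213 d⁻¹.
k_a(9.53) = 0.3213 × 1.024^(9.53−20) = 0.3213 × 0.7801 = 0.2506 d⁻¹.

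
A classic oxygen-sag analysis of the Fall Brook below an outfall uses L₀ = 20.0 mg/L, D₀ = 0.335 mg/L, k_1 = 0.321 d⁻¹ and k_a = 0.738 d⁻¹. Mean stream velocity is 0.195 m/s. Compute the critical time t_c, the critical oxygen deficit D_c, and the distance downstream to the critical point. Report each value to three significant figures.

With k_a/k_1 = 2.299 and 1 − D₀(k_a−k_1)/(k_1 L₀) = 0.9782,
t_c = ln(2.299 × 0.9782) / (0.738 − 0.321) = ln(2.249) / 0.4170 = 0.8105/0.4170 = 1.944 d.
L(t_c) = L₀ e^(−k_1 t_c) = 20.0 × 0.5358 = 10.72 mg/L, and at the critical point k_a D_c = k_1 L, so D_c = (0.321/0.738) × 10.72 = 4.661 mg/L.
x_c = v t_c = 0.195 m/s × 1.944 d × 86400 s/d = 32750 m ≈ 32.7 km.

t_c ≈ 1.94 d; D_c ≈ 4.66 mg/L; x_c ≈ 32.7 km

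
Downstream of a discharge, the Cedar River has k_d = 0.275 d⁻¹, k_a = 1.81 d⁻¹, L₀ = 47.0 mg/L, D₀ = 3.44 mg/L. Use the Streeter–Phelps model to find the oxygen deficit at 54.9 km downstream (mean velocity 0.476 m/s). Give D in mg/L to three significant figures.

D ≈ 5.39 mg/L

Travel time t = x/v = 54.9 km / (0.476 m/s) = 54900 m / 0.476 m/s = 115300 s = 1.335 d.
k_d L₀/(k_a−k_d) = 0.275×47.0/(1.81−0.275) = 12.93/1.535 = 8.420 mg/L.
e^(−k_d t) = e^(−0.275×1.335) = 0.6927; e^(−k_a t) = e^(−1.81×1.335) = 0.08926.
D = 8.420 × (0.6927 − 0.08926) + 3.44 × 0.08926 = 5.081 + 0.3071 = 5.388 mg/L.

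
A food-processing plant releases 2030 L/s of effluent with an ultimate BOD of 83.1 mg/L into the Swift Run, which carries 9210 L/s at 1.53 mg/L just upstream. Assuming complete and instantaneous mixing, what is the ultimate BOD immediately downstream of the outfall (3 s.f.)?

Flow-weighted mixing: C = (Q_r C_r + Q_w C_w)/(Q_r + Q_w)
= (9210×1.53 + 2030×83.1)/(9210 + 2030) = 182800/11240 = 16.26 mg/L.

16.3 mg/L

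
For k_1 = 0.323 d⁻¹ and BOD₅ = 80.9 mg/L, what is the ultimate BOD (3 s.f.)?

BOD₅ = L₀(1 − e^(−5k_1)) ⇒ L₀ = BOD₅ / (1 − e^(−5×0.323))
= 80.9 / (1 − 0.1989) = 80.9 / 0.8011 = 101.0 mg/L.

L₀ ≈ 101 mg/L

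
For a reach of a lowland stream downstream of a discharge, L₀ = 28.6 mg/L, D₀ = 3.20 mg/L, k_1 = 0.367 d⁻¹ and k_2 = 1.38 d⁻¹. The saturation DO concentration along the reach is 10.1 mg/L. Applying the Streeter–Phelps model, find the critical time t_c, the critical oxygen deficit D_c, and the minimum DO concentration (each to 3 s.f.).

t_c ≈ 0.943 d; D_c ≈ 5.38 mg/L; min DO ≈ 4.72 mg/L

With k_2/k_1 = 3.760 and 1 − D₀(k_2−k_1)/(k_1 L₀) = 0.6912,
t_c = ln(3.760 × 0.6912) / (1.38 − 0.367) = ln(2.599) / 1.013 = 0.9551/1.013 = 0.9428 d.
D_c = (k_1/k_2) L₀ e^(−k_1 t_c) = (0.367/1.38) × 28.6 × e^(−0.367×0.9428) = 0.2659 × 28.6 × 0.7075 = 5.381 mg/L.
Minimum DO = C_s − D_c = 10.1 − 5.381 = 4.719 mg/L.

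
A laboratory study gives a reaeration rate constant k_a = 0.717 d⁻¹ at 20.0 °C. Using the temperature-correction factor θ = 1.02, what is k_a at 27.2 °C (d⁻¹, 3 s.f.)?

k_a(T₂) = k_a(T₁) · θ^(T₂−T₁) = 0.717 × 1.02^(27.2−20.0)
= 0.717 × 1.02^7.20 = 0.717 × 1.153 = 0.8269 d⁻¹.

k_a ≈ 0.827 d⁻¹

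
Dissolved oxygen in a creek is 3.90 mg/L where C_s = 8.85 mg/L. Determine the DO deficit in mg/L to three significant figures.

D ≈ 4.95 mg/L

D = C_s − C = 8.85 − 3.90 = 4.95 mg/L.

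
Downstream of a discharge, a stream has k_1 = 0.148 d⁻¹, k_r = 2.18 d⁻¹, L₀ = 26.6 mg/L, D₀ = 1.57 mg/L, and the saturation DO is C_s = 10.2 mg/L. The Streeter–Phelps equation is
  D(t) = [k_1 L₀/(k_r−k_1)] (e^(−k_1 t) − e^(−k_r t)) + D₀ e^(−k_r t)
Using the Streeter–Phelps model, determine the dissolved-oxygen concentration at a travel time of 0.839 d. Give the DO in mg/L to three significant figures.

k_1 L₀/(k_r−k_1) = 0.148×26.6/(2.18−0.148) = 3.937/2.032 = 1.937 mg/L.
e^(−k_1 t) = e^(−0.148×0.8390) = 0.8832; e^(−k_r t) = e^(−2.18×0.8390) = 0.1606.
D = 1.937 × (0.8832 − 0.1606) + 1.57 × 0.1606 = 1.400 + 0.2521 = 1.652 mg/L.
DO = C_s − D = 10.2 − 1.652 = 8.548 mg/L.

DO ≈ 8.55 mg/L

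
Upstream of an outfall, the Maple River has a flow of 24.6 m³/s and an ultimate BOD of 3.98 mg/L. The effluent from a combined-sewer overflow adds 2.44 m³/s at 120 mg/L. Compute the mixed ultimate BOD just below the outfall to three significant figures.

14.4 mg/L

Flow-weighted mixing: C = (Q_r C_r + Q_w C_w)/(Q_r + Q_w)
= (24.6×3.98 + 2.44×120)/(24.6 + 2.44) = 390.7/27.04 = 14.45 mg/L.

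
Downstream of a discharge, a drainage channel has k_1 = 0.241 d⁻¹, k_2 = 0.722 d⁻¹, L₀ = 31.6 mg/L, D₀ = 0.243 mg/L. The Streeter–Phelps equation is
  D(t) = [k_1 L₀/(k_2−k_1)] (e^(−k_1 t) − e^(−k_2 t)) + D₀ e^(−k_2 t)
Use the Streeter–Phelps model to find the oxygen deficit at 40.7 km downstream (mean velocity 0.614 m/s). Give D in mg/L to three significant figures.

Travel time t = x/v = 40.7 km / (0.614 m/s) = 40700 m / 0.614 m/s = 66290 s = 0.7672 d.
k_1 L₀/(k_2−k_1) = 0.241×31.6/(0.722−0.241) = 7.616/0.4810 = 15.83 mg/L.
e^(−k_1 t) = e^(−0.241×0.7672) = 0.8312; e^(−k_2 t) = e^(−0.722×0.7672) = 0.5747.
D = 15.83 × (0.8312 − 0.5747) + 0.243 × 0.5747 = 4.061 + 0.1396 = 4.201 mg/L.

D ≈ 4.20 mg/L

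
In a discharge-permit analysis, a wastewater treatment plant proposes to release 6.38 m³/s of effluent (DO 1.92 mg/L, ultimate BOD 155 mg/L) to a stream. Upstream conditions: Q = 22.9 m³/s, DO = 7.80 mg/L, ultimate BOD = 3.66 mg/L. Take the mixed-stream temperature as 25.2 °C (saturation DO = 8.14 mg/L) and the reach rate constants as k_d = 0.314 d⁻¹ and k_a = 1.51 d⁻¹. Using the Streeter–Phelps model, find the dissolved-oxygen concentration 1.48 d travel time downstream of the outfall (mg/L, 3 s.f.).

DO ≈ 2.95 mg/L

Mixed DO = (22.9×7.80 + 6.38×1.92)/(22.9+6.38) = 190.9/29.28 = 6.519 mg/L.
Mixed L₀ = (22.9×3.66 + 6.38×155)/(29.28) = 1073/29.28 = 36.64 mg/L.
Initial deficit D₀ = C_s − DO₀ = 8.14 − 6.519 = 1.621 mg/L.
D(1.48) = [0.314×36.64/(1.51−0.314)](e^(−0.314×1.48) − e^(−1.51×1.48)) + 1.621 e^(−1.51×1.48)
= 9.619 × (0.6283 − 0.1070) + 1.621 × 0.1070 = 5.188 mg/L.
DO = 8.14 − 5.188 = 2.952 mg/L.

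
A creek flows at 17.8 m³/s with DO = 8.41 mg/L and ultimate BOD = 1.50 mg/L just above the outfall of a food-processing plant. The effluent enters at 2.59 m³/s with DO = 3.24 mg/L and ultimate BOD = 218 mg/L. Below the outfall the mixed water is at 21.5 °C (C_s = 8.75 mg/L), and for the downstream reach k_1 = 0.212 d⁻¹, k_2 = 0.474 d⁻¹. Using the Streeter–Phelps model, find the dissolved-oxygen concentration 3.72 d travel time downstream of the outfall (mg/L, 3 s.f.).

DO ≈ 1.94 mg/L

Mixed DO = (17.8×8.41 + 2.59×3.24)/(17.8+2.59) = 158.1/20.39 = 7.753 mg/L.
Mixed L₀ = (17.8×1.50 + 2.59×218)/(20.39) = 591.3/20.39 = 29.00 mg/L.
Initial deficit D₀ = C_s − DO₀ = 8.75 − 7.753 = 0.9967 mg/L.
D(3.72) = [0.212×29.00/(0.474−0.212)](e^(−0.212×3.72) − e^(−0.474×3.72)) + 0.9967 e^(−0.474×3.72)
= 23.47 × (0.4545 − 0.1715) + 0.9967 × 0.1715 = 6.811 mg/L.
DO = 8.75 − 6.811 = 1.939 mg/L.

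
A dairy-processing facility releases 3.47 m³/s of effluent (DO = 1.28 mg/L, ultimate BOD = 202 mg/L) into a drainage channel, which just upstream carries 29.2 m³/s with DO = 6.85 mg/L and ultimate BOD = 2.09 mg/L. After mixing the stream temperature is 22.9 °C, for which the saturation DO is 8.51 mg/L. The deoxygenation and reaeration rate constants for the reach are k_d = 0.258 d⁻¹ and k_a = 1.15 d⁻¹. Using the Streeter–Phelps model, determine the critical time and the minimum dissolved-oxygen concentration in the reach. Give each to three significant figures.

t_c ≈ 1.22 d; minimum DO ≈ 4.69 mg/L

Mixed DO = (29.2×6.85 + 3.47×1.28)/(29.2+3.47) = 204.5/32.67 = 6.258 mg/L.
Mixed L₀ = (29.2×2.09 + 3.47×202)/(32.67) = 762.0/32.67 = 23.32 mg/L.
Initial deficit D₀ = C_s − DO₀ = 8.51 − 6.258 = 2.252 mg/L.
t_c = (1/0.8920) ln[(1.15/0.258)(1 − 2.252×0.8920/(0.258×23.32))] = 1.121 × ln(2.970) = 1.220 d.
D_c = (0.258/1.15) × 23.32 × e^(−0.258×1.220) = 0.2243 × 23.32 × 0.7299 = 3.819 mg/L.
Minimum DO = 8.51 − 3.819 = 4.691 mg/L.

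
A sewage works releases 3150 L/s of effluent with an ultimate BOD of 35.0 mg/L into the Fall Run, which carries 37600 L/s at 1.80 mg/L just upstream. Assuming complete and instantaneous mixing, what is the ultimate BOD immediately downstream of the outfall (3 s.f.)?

4.37 mg/L

Flow-weighted mixing: C = (Q_r C_r + Q_w C_w)/(Q_r + Q_w)
= (37600×1.80 + 3150×35.0)/(37600 + 3150) = 177900/40750 = 4.366 mg/L.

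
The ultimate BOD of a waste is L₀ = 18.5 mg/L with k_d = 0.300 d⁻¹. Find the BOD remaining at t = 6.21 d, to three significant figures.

L ≈ 2.87 mg/L

L_t = L₀ e^(−k_d t) = 18.5 × e^(−0.300×6.21) = 18.5 × 0.1552 = 2.871 mg/L.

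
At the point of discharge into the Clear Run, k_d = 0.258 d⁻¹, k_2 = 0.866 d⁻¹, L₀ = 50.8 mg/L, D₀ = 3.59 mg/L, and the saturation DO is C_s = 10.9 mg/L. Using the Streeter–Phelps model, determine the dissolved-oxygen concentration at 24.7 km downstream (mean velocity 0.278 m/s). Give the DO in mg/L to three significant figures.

DO ≈ 1.74 mg/L

Travel time t = x/v = 24.7 km / (0.278 m/s) = 24700 m / 0.278 m/s = 88850 s = 1.028 d.
k_d L₀/(k_2−k_d) = 0.258×50.8/(0.866−0.258) = 13.11/0.6080 = 21.56 mg/L.
e^(−k_d t) = e^(−0.258×1.028) = 0.7670; e^(−k_2 t) = e^(−0.866×1.028) = 0.4104.
D = 21.56 × (0.7670 − 0.4104) + 3.59 × 0.4104 = 7.686 + 1.473 = 9.159 mg/L.
DO = C_s − D = 10.9 − 9.159 = 1.741 mg/L.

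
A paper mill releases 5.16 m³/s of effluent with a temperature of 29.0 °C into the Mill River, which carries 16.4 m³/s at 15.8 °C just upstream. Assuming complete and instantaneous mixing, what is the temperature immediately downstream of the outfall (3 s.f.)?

Flow-weighted mixing: C = (Q_r C_r + Q_w C_w)/(Q_r + Q_w)
= (16.4×15.8 + 5.16×29.0)/(16.4 + 5.16) = 408.8/21.56 = 18.96 °C.

19.0 °C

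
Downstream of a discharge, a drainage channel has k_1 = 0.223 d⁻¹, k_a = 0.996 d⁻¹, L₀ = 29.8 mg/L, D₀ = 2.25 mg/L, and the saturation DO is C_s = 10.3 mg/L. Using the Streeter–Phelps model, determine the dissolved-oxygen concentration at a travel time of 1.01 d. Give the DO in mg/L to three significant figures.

DO ≈ 5.76 mg/L

k_1 L₀/(k_a−k_1) = 0.223×29.8/(0.996−0.223) = 6.645/0.7730 = 8.597 mg/L.
e^(−k_1 t) = e^(−0.223×1.010) = 0.7983; e^(−k_a t) = e^(−0.996×1.010) = 0.3657.
D = 8.597 × (0.7983 − 0.3657) + 2.25 × 0.3657 = 3.719 + 0.8228 = 4.542 mg/L.
DO = C_s − D = 10.3 − 4.542 = 5.758 mg/L.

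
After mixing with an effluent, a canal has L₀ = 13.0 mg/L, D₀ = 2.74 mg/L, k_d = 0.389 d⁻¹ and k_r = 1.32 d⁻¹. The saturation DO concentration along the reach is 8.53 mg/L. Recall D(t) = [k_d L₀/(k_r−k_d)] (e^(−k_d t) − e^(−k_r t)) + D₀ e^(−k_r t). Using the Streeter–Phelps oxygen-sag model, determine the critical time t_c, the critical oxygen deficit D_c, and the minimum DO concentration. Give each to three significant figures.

At the critical point dD/dt = 0, so k_d L₀ e^(−k_d t) = k_r D. Substituting D(t) from the Streeter–Phelps equation and solving for t gives
t_c = ln[(k_r/k_d)(1 − D₀(k_r−k_d)/(k_d L₀))] / (k_r−k_d).
Here k_r−k_d = 0.9310 d⁻¹ and 1 − D₀(k_r−k_d)/(k_d L₀) = 1 − 2.74×0.9310/(0.389×13.0) = 0.4956, so
t_c = ln(3.393 × 0.4956) / 0.9310 = 0.5197 / 0.9310 = 0.5583 d.
D_c = (k_d/k_r) L₀ e^(−k_d t_c) = (0.389/1.32) × 13.0 × e^(−0.389×0.5583) = 0.2947 × 13.0 × 0.8048 = 3.083 mg/L.
Minimum DO = C_s − D_c = 8.53 − 3.083 = 5.447 mg/L.

t_c ≈ 0.558 d; D_c ≈ 3.08 mg/L; min DO ≈ 5.45 mg/L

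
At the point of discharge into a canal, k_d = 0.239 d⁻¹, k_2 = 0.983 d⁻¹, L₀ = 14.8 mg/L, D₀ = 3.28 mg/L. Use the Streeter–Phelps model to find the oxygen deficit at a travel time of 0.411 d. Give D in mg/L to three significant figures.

D ≈ 3.33 mg/L

k_d L₀/(k_2−k_d) = 0.239×14.8/(0.983−0.239) = 3.537/0.7440 = 4.754 mg/L.
e^(−k_d t) = e^(−0.239×0.4110) = 0.9064; e^(−k_2 t) = e^(−0.983×0.4110) = 0.6676.
D = 4.754 × (0.9064 − 0.6676) + 3.28 × 0.6676 = 1.135 + 2.190 = 3.325 mg/L.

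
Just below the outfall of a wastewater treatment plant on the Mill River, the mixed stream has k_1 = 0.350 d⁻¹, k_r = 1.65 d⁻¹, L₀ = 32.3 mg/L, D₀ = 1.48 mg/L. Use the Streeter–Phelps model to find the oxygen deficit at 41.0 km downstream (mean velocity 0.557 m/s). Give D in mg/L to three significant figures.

Travel time t = x/v = 41.0 km / (0.557 m/s) = 41000 m / 0.557 m/s = 73610 s = 0.8520 d.
k_1 L₀/(k_r−k_1) = 0.350×32.3/(1.65−0.350) = 11.30/1.300 = 8.696 mg/L.
e^(−k_1 t) = e^(−0.350×0.8520) = 0.7422; e^(−k_r t) = e^(−1.65×0.8520) = 0.2452.
D = 8.696 × (0.7422 − 0.2452) + 1.48 × 0.2452 = 4.322 + 0.3629 = 4.685 mg/L.

D ≈ 4.68 mg/L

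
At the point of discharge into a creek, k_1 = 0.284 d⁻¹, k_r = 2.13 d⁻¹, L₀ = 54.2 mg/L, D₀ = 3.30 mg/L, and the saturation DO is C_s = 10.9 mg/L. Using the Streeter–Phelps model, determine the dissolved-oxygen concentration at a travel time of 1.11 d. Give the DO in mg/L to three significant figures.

k_1 L₀/(k_r−k_1) = 0.284×54.2/(2.13−0.284) = 15.39/1.846 = 8.338 mg/L.
e^(−k_1 t) = e^(−0.284×1.110) = 0.7296; e^(−k_r t) = e^(−2.13×1.110) = 0.09402.
D = 8.338 × (0.7296 − 0.09402) + 3.30 × 0.09402 = 5.300 + 0.3102 = 5.610 mg/L.
DO = C_s − D = 10.9 − 5.610 = 5.290 mg/L.

DO ≈ 5.29 mg/L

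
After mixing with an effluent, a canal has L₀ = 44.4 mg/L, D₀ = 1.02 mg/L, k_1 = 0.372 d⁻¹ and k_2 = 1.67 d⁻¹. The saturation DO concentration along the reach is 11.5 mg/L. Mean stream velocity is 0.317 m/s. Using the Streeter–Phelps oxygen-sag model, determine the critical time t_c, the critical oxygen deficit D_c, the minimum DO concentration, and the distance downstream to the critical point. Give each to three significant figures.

t_c ≈ 1.09 d; D_c ≈ 6.59 mg/L; min DO ≈ 4.91 mg/L; x_c ≈ 29.9 km

With k_2/k_1 = 4.489 and 1 − D₀(k_2−k_1)/(k_1 L₀) = 0.9198,
t_c = ln(4.489 × 0.9198) / (1.67 − 0.372) = ln(4.129) / 1.298 = 1.418/1.298 = 1.093 d.
D_c = (k_1/k_2) L₀ e^(−k_1 t_c) = (0.372/1.67) × 44.4 × e^(−0.372×1.093) = 0.2228 × 44.4 × 0.6660 = 6.587 mg/L.
Minimum DO = C_s − D_c = 11.5 − 6.587 = 4.913 mg/L.
x_c = v t_c = 0.317 m/s × 1.093 d × 86400 s/d = 29920 m ≈ 29.9 km.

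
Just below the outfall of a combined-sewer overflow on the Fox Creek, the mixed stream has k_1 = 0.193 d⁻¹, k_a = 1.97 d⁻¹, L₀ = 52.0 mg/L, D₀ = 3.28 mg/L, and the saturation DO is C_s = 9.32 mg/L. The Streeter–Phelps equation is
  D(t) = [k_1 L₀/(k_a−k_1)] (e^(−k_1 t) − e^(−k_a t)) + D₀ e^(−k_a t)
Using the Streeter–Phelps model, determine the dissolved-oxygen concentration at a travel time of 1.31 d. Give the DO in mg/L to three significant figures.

k_1 L₀/(k_a−k_1) = 0.193×52.0/(1.97−0.193) = 10.04/1.777 = 5.648 mg/L.
e^(−k_1 t) = e^(−0.193×1.310) = 0.7766; e^(−k_a t) = e^(−1.97×1.310) = 0.07572.
D = 5.648 × (0.7766 − 0.07572) + 3.28 × 0.07572 = 3.958 + 0.2484 = 4.207 mg/L.
DO = C_s − D = 9.32 − 4.207 = 5.113 mg/L.

DO ≈ 5.11 mg/L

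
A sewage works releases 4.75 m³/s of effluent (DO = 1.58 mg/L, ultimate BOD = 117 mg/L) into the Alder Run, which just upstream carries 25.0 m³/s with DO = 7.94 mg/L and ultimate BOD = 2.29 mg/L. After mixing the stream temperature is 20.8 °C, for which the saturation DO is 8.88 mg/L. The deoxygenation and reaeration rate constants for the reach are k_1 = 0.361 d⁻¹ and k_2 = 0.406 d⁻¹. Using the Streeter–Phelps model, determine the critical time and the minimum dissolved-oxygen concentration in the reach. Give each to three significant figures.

Mixed DO = (25.0×7.94 + 4.75×1.58)/(25.0+4.75) = 206.0/29.75 = 6.925 mg/L.
Mixed L₀ = (25.0×2.29 + 4.75×117)/(29.75) = 613.0/29.75 = 20.61 mg/L.
Initial deficit D₀ = C_s − DO₀ = 8.88 − 6.925 = 1.955 mg/L.
t_c = (1/0.04500) ln[(0.406/0.361)(1 − 1.955×0.04500/(0.361×20.61))] = 22.22 × ln(1.111) = 2.346 d.
D_c = (0.361/0.406) × 20.61 × e^(−0.361×2.346) = 0.8892 × 20.61 × 0.4287 = 7.855 mg/L.
Minimum DO = 8.88 − 7.855 = 1.025 mg/L.

t_c ≈ 2.35 d; minimum DO ≈ 1.03 mg/L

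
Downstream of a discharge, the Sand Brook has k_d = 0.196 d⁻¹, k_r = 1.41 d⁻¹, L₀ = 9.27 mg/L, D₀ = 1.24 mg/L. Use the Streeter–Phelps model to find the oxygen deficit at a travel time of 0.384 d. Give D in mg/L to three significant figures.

D ≈ 1.24 mg/L

k_d L₀/(k_r−k_d) = 0.196×9.27/(1.41−0.196) = 1.817/1.214 = 1.497 mg/L.
e^(−k_d t) = e^(−0.196×0.3840) = 0.9275; e^(−k_r t) = e^(−1.41×0.3840) = 0.5819.
D = 1.497 × (0.9275 − 0.5819) + 1.24 × 0.5819 = 0.5172 + 0.7216 = 1.239 mg/L.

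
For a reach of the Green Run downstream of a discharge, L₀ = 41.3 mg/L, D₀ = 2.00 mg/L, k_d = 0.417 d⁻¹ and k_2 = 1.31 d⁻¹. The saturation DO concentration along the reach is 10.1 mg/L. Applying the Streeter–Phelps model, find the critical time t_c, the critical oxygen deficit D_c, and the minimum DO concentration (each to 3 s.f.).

t_c ≈ 1.16 d; D_c ≈ 8.11 mg/L; min DO ≈ 1.99 mg/L

With k_2/k_d = 3.141 and 1 − D₀(k_2−k_d)/(k_d L₀) = 0.8963,
t_c = ln(3.141 × 0.8963) / (1.31 − 0.417) = ln(2.816) / 0.8930 = 1.035/0.8930 = 1.159 d.
D_c = (k_d/k_2) L₀ e^(−k_d t_c) = (0.417/1.31) × 41.3 × e^(−0.417×1.159) = 0.3183 × 41.3 × 0.6167 = 8.107 mg/L.
Minimum DO = C_s − D_c = 10.1 − 8.107 = 1.993 mg/L.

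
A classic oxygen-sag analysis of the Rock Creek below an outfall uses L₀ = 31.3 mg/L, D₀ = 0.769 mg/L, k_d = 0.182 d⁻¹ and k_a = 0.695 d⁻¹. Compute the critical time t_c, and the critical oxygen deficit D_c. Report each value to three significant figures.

At the critical point dD/dt = 0, so k_d L₀ e^(−k_d t) = k_a D. Substituting D(t) from the Streeter–Phelps equation and solving for t gives
t_c = ln[(k_a/k_d)(1 − D₀(k_a−k_d)/(k_d L₀))] / (k_a−k_d).
Here k_a−k_d = 0.5130 d⁻¹ and 1 − D₀(k_a−k_d)/(k_d L₀) = 1 − 0.769×0.5130/(0.182×31.3) = 0.9307, so
t_c = ln(3.819 × 0.9307) / 0.5130 = 1.268 / 0.5130 = 2.472 d.
L(t_c) = L₀ e^(−k_d t_c) = 31.3 × 0.6377 = 19.96 mg/L, and at the critical point k_a D_c = k_d L, so D_c = (0.182/0.695) × 19.96 = 5.227 mg/L.

t_c ≈ 2.47 d; D_c ≈ 5.23 mg/L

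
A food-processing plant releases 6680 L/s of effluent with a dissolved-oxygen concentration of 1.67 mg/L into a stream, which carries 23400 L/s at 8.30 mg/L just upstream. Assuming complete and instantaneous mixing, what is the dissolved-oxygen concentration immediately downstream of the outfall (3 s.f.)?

Flow-weighted mixing: C = (Q_r C_r + Q_w C_w)/(Q_r + Q_w)
= (23400×8.30 + 6680×1.67)/(23400 + 6680) = 205400/30080 = 6.828 mg/L.

6.83 mg/L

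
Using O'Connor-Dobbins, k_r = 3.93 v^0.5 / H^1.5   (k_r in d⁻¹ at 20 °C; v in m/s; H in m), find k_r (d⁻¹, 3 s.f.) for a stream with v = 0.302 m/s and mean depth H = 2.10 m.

k_r ≈ 0.710 d⁻¹

k_r = 3.93 × 0.302^0.5 / 2.10^1.5 = 3.93 × 0.5495 / 3.043 = 0.7097 d⁻¹.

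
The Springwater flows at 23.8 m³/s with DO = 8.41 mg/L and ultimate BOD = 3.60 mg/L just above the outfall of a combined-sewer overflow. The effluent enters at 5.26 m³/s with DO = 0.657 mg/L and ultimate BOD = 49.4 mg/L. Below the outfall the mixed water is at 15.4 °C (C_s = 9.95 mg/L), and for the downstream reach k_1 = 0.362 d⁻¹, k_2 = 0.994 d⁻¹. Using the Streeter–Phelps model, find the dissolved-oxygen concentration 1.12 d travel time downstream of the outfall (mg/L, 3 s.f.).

DO ≈ 6.68 mg/L

Mixed DO = (23.8×8.41 + 5.26×0.657)/(23.8+5.26) = 203.6/29.06 = 7.007 mg/L.
Mixed L₀ = (23.8×3.60 + 5.26×49.4)/(29.06) = 345.5/29.06 = 11.89 mg/L.
Initial deficit D₀ = C_s − DO₀ = 9.95 − 7.007 = 2.943 mg/L.
D(1.12) = [0.362×11.89/(0.994−0.362)](e^(−0.362×1.12) − e^(−0.994×1.12)) + 2.943 e^(−0.994×1.12)
= 6.810 × (0.6667 − 0.3285) + 2.943 × 0.3285 = 3.270 mg/L.
DO = 9.95 − 3.270 = 6.680 mg/L.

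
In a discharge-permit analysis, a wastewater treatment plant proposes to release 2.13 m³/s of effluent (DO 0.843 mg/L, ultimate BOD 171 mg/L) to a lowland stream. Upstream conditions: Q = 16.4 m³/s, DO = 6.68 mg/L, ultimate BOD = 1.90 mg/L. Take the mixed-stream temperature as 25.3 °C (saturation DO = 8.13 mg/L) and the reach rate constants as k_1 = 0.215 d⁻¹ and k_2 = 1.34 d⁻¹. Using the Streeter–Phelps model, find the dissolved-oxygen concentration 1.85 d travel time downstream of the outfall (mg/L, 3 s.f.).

DO ≈ 5.55 mg/L

Mixed DO = (16.4×6.68 + 2.13×0.843)/(16.4+2.13) = 111.3/18.53 = 6.009 mg/L.
Mixed L₀ = (16.4×1.90 + 2.13×171)/(18.53) = 395.4/18.53 = 21.34 mg/L.
Initial deficit D₀ = C_s − DO₀ = 8.13 − 6.009 = 2.121 mg/L.
D(1.85) = [0.215×21.34/(1.34−0.215)](e^(−0.215×1.85) − e^(−1.34×1.85)) + 2.121 e^(−1.34×1.85)
= 4.078 × (0.6718 − 0.08383) + 2.121 × 0.08383 = 2.576 mg/L.
DO = 8.13 − 2.576 = 5.554 mg/L.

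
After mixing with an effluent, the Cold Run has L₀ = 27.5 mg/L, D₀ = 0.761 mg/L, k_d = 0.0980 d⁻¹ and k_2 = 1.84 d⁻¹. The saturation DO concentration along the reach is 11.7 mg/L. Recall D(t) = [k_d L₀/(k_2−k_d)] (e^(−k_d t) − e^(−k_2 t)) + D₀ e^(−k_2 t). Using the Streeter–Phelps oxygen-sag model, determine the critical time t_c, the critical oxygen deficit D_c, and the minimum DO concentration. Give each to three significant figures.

With k_2/k_d = 18.78 and 1 − D₀(k_2−k_d)/(k_d L₀) = 0.5081,
t_c = ln(18.78 × 0.5081) / (1.84 − 0.0980) = ln(9.540) / 1.742 = 2.255/1.742 = 1.295 d.
L(t_c) = L₀ e^(−k_d t_c) = 27.5 × 0.8808 = 24.22 mg/L, and at the critical point k_2 D_c = k_d L, so D_c = (0.0980/1.84) × 24.22 = 1.290 mg/L.
Minimum DO = C_s − D_c = 11.7 − 1.290 = 10.41 mg/L.

t_c ≈ 1.29 d; D_c ≈ 1.29 mg/L; min DO ≈ 10.4 mg/L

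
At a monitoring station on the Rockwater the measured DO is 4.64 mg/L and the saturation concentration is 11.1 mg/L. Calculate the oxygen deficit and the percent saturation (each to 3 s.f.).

D = C_s − C = 11.1 − 4.64 = 6.46 mg/L.
% saturation = 4.64/11.1 × 100 = 41.8 %.

D ≈ 6.46 mg/L; 41.8 % saturation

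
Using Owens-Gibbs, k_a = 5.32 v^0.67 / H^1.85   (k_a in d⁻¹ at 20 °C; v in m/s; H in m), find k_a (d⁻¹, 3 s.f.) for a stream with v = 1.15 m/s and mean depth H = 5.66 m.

k_a ≈ 0.237 d⁻¹

k_a = 5.32 × 1.15^0.67 / 5.66^1.85 = 5.32 × 1.098 / 24.70 = 0.2365 d⁻¹.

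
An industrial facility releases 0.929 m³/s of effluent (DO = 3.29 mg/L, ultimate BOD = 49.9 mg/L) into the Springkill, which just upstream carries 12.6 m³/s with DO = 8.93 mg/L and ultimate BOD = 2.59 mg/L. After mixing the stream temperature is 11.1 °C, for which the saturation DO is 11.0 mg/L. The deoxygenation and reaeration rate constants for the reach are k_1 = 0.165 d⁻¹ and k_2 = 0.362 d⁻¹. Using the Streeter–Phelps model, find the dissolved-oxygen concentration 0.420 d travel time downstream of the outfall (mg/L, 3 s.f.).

Mixed DO = (12.6×8.93 + 0.929×3.29)/(12.6+0.929) = 115.6/13.53 = 8.543 mg/L.
Mixed L₀ = (12.6×2.59 + 0.929×49.9)/(13.53) = 78.99/13.53 = 5.839 mg/L.
Initial deficit D₀ = C_s − DO₀ = 11.0 − 8.543 = 2.457 mg/L.
D(0.420) = [0.165×5.839/(0.362−0.165)](e^(−0.165×0.420) − e^(−0.362×0.420)) + 2.457 e^(−0.362×0.420)
= 4.890 × (0.9330 − 0.8590) + 2.457 × 0.8590 = 2.473 mg/L.
DO = 11.0 − 2.473 = 8.527 mg/L.

DO ≈ 8.53 mg/L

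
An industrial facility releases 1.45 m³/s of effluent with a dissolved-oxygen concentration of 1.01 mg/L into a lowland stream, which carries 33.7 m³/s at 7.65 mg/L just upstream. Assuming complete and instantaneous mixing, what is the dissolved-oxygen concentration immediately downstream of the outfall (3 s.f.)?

Flow-weighted mixing: C = (Q_r C_r + Q_w C_w)/(Q_r + Q_w)
= (33.7×7.65 + 1.45×1.01)/(33.7 + 1.45) = 259.3/35.15 = 7.376 mg/L.

7.38 mg/L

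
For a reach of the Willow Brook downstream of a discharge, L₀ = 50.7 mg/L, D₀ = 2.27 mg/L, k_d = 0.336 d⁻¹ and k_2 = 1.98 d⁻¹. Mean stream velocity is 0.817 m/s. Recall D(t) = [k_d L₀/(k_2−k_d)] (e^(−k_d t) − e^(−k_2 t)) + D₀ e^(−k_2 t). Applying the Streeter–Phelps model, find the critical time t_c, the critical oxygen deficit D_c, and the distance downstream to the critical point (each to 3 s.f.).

At the critical point dD/dt = 0, so k_d L₀ e^(−k_d t) = k_2 D. Substituting D(t) from the Streeter–Phelps equation and solving for t gives
t_c = ln[(k_2/k_d)(1 − D₀(k_2−k_d)/(k_d L₀))] / (k_2−k_d).
Here k_2−k_d = 1.644 d⁻¹ and 1 − D₀(k_2−k_d)/(k_d L₀) = 1 − 2.27×1.644/(0.336×50.7) = 0.7809, so
t_c = ln(5.893 × 0.7809) / 1.644 = 1.526 / 1.644 = 0.9285 d.
L(t_c) = L₀ e^(−k_d t_c) = 50.7 × 0.7320 = 37.11 mg/L, and at the critical point k_2 D_c = k_d L, so D_c = (0.336/1.98) × 37.11 = 6.298 mg/L.
x_c = v t_c = 0.817 m/s × 0.9285 d × 86400 s/d = 65540 m ≈ 65.5 km.

t_c ≈ 0.929 d; D_c ≈ 6.30 mg/L; x_c ≈ 65.5 km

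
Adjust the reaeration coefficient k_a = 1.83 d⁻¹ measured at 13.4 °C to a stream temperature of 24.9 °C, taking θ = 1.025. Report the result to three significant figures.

k_a ≈ 2.43 d⁻¹

k_a(T₂) = k_a(T₁) · θ^(T₂−T₁) = 1.83 × 1.025^(24.9−13.4)
= 1.83 × 1.025^11.5 = 1.83 × 1.328 = 2.431 d⁻¹.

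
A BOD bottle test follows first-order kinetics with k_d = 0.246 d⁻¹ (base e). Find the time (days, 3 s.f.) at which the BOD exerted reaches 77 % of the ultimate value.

y/L₀ = 1 − e^(−k_d t) = 0.77 ⇒ e^(−k_d t) = 0.230
t = −ln(0.230) / 0.246 = 1.470 / 0.246 = 5.974 d.

t ≈ 5.97 d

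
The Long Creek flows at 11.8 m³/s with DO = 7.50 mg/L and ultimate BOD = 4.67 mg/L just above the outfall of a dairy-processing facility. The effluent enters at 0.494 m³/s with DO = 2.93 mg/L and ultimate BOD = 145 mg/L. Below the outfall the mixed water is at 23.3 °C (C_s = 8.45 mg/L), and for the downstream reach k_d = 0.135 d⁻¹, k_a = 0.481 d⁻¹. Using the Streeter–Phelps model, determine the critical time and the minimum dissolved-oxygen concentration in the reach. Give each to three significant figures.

Mixed DO = (11.8×7.50 + 0.494×2.93)/(11.8+0.494) = 89.95/12.29 = 7.316 mg/L.
Mixed L₀ = (11.8×4.67 + 0.494×145)/(12.29) = 126.7/12.29 = 10.31 mg/L.
Initial deficit D₀ = C_s − DO₀ = 8.45 − 7.316 = 1.134 mg/L.
t_c = (1/0.3460) ln[(0.481/0.135)(1 − 1.134×0.3460/(0.135×10.31))] = 2.890 × ln(2.559) = 2.715 d.
D_c = (0.135/0.481) × 10.31 × e^(−0.135×2.715) = 0.2807 × 10.31 × 0.6931 = 2.005 mg/L.
Minimum DO = 8.45 − 2.005 = 6.445 mg/L.

t_c ≈ 2.72 d; minimum DO ≈ 6.44 mg/L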